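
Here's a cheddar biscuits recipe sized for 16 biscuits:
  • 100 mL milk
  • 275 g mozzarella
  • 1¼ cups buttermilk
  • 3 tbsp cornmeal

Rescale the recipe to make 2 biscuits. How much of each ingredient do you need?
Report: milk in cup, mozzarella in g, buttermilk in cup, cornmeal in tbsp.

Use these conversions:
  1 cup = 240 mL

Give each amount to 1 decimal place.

milk: 0.1 cup; mozzarella: 34.4 g; buttermilk: 0.2 cup; cornmeal: 0.4 tbsp

Scaling factor: 2/16 = 1/8 = 0.125.
milk: 100 mL × 1/8 ÷ 240 mL/cup ≈ 0.1 cup
mozzarella: 275 g × 1/8 ≈ 34.4 g
buttermilk: 1.25 cup × 1/8 ≈ 0.2 cup
cornmeal: 3 tbsp × 1/8 ≈ 0.4 tbsp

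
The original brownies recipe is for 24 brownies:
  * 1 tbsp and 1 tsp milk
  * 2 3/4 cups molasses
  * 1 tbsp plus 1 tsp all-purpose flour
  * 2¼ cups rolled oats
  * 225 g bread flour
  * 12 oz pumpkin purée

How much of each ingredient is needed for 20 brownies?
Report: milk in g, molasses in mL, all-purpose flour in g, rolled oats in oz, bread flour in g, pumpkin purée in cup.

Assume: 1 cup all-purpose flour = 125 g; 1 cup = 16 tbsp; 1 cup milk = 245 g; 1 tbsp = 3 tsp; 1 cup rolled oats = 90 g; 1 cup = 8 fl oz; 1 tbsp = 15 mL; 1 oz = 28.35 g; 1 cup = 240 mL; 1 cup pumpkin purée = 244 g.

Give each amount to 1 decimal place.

Scaling factor: 20/24 = 5/6.
milk: (1 tbsp + 1 tsp = 4/3 tbsp) × 5/6 ÷ 16 tbsp/cup × 245 g/cup ≈ 17.0 g
molasses: 2.75 cup × 5/6 × 240 mL/cup = 550.0 mL
all-purpose flour: (1 tbsp + 1 tsp = 4/3 tbsp) × 5/6 ÷ 16 tbsp/cup × 125 g/cup ≈ 8.7 g
rolled oats: 2.25 cup × 5/6 × 90 g/cup ÷ 28.35 g/oz ≈ 6.0 oz
bread flour: 225 g × 5/6 = 187.5 g
pumpkin purée: 12 oz × 5/6 × 28.35 g/oz ÷ 244 g/cup ≈ 1.2 cup

milk: 17.0 g; molasses: 550.0 mL; all-purpose flour: 8.7 g; rolled oats: 6.0 oz; bread flour: 187.5 g; pumpkin purée: 1.2 cup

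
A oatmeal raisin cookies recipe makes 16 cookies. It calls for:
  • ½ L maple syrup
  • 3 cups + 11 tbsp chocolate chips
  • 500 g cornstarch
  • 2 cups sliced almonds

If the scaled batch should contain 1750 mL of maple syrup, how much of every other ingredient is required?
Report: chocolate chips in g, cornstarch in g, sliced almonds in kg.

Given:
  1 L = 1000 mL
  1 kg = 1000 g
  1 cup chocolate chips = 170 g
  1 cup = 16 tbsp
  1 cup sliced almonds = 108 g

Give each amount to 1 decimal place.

The original recipe has 500 mL of maple syrup, so the scaling factor is 1750 ÷ 500 = 7/2 = 3.5.
chocolate chips: (3 cup + 11 tbsp = 3.6875 cup) × 7/2 × 170 g/cup ≈ 2194.1 g
cornstarch: 500 g × 7/2 = 1750.0 g
sliced almonds: 2 cup × 7/2 × 108 g/cup ÷ 1000 g/kg ≈ 0.8 kg

chocolate chips: 2194.1 g; cornstarch: 1750.0 g; sliced almonds: 0.8 kg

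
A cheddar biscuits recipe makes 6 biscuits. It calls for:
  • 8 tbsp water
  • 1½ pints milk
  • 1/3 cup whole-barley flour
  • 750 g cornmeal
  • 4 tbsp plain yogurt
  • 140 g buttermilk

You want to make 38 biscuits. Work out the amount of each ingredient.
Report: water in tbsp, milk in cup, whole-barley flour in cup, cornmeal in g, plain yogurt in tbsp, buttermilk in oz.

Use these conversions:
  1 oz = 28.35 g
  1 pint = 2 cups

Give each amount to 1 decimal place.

Scaling factor: 38/6 = 19/3.
water: 8 tbsp × 19/3 ≈ 50.7 tbsp
milk: 1.5 pint × 19/3 × 2 cup/pint = 19.0 cup
whole-barley flour: 1/3 cup × 19/3 ≈ 2.1 cup
cornmeal: 750 g × 19/3 = 4750.0 g
plain yogurt: 4 tbsp × 19/3 ≈ 25.3 tbsp
buttermilk: 140 g × 19/3 ÷ 28.35 g/oz ≈ 31.3 oz

water: 50.7 tbsp; milk: 19.0 cup; whole-barley flour: 2.1 cup; cornmeal: 4750.0 g; plain yogurt: 25.3 tbsp; buttermilk: 31.3 oz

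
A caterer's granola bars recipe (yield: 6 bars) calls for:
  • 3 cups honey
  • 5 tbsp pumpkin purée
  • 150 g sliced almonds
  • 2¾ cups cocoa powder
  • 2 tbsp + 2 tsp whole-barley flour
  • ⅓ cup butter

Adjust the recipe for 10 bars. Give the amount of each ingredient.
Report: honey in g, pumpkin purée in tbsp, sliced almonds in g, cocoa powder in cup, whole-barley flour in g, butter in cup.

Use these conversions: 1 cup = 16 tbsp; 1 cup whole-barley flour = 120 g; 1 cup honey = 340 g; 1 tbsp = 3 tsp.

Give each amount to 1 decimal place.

honey: 1700.0 g; pumpkin purée: 8.3 tbsp; sliced almonds: 250.0 g; cocoa powder: 4.6 cup; whole-barley flour: 33.3 g; butter: 0.6 cup

Scaling factor: 10/6 = 5/3.
honey: 3 cup × 5/3 × 340 g/cup = 1700.0 g
pumpkin purée: 5 tbsp × 5/3 ≈ 8.3 tbsp
sliced almonds: 150 g × 5/3 = 250.0 g
cocoa powder: 2.75 cup × 5/3 ≈ 4.6 cup
whole-barley flour: (2 tbsp + 2 tsp = 8/3 tbsp) × 5/3 ÷ 16 tbsp/cup × 120 g/cup ≈ 33.3 g
butter: 1/3 cup × 5/3 ≈ 0.6 cup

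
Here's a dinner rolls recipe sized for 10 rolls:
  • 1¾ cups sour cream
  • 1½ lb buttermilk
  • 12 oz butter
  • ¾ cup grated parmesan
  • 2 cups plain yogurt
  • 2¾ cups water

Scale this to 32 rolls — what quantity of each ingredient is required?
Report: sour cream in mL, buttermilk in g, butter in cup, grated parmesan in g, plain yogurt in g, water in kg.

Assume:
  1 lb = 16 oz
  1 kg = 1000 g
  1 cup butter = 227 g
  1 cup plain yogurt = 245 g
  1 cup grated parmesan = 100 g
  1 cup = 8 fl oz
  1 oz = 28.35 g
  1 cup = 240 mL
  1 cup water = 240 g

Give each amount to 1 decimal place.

sour cream: 1344.0 mL; buttermilk: 2177.3 g; butter: 4.8 cup; grated parmesan: 240.0 g; plain yogurt: 1568.0 g; water: 2.1 kg

Scaling factor: 32/10 = 16/5 = 3.2.
sour cream: 1.75 cup × 16/5 × 240 mL/cup = 1344.0 mL
buttermilk: 1.5 lb × 16/5 × 16 oz/lb × 28.35 g/oz ≈ 2177.3 g
butter: 12 oz × 16/5 × 28.35 g/oz ÷ 227 g/cup ≈ 4.8 cup
grated parmesan: 0.75 cup × 16/5 × 100 g/cup = 240.0 g
plain yogurt: 2 cup × 16/5 × 245 g/cup = 1568.0 g
water: 2.75 cup × 16/5 × 240 g/cup ÷ 1000 g/kg ≈ 2.1 kg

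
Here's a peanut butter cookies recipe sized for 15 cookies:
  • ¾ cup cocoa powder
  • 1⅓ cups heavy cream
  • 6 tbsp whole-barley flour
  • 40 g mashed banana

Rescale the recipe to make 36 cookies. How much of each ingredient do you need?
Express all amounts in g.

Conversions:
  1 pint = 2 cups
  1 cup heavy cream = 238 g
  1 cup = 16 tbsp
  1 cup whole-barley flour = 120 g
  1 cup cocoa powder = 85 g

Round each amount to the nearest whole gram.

cocoa powder: 153 g; heavy cream: 762 g; whole-barley flour: 108 g; mashed banana: 96 g

Scaling factor: 36/15 = 12/5 = 2.4.
cocoa powder: 0.75 cup × 12/5 × 85 g/cup = 153 g
heavy cream: 4/3 cup × 12/5 × 238 g/cup ≈ 762 g
whole-barley flour: 6 tbsp × 12/5 ÷ 16 tbsp/cup × 120 g/cup = 108 g
mashed banana: 40 g × 12/5 = 96 g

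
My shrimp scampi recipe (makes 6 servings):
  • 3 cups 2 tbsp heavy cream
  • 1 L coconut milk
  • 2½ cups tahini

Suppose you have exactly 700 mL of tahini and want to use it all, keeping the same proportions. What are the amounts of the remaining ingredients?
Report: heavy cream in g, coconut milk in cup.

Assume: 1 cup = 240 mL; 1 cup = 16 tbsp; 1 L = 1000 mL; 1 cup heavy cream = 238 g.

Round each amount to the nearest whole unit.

The original recipe has 600 mL of tahini, so the scaling factor is 700 ÷ 600 = 7/6.
heavy cream: (3 cup + 2 tbsp = 3.125 cup) × 7/6 × 238 g/cup ≈ 868 g
coconut milk: 1 L × 7/6 × 1000 mL/L ÷ 240 mL/cup ≈ 5 cup

heavy cream: 868 g; coconut milk: 5 cup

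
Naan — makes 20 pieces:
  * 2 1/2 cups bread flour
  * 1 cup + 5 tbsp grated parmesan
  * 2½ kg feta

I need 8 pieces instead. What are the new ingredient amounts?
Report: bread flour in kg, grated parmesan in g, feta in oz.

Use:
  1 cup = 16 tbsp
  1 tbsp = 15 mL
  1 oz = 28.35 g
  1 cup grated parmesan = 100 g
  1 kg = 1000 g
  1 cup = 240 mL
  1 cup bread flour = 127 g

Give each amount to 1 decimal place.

bread flour: 0.1 kg; grated parmesan: 52.5 g; feta: 35.3 oz

Scaling factor: 8/20 = 2/5 = 0.4.
bread flour: 2.5 cup × 2/5 × 127 g/cup ÷ 1000 g/kg ≈ 0.1 kg
grated parmesan: (1 cup + 5 tbsp = 1.3125 cup) × 2/5 × 100 g/cup = 52.5 g
feta: 2.5 kg × 2/5 × 1000 g/kg ÷ 28.35 g/oz ≈ 35.3 oz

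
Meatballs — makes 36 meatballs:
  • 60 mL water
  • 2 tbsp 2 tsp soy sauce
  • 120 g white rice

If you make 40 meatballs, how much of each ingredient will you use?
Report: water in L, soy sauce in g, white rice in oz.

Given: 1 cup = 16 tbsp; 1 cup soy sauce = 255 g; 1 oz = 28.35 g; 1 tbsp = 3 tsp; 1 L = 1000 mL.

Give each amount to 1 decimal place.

Scaling factor: 40/36 = 10/9.
water: 60 mL × 10/9 ÷ 1000 mL/L ≈ 0.1 L
soy sauce: (2 tbsp + 2 tsp = 8/3 tbsp) × 10/9 ÷ 16 tbsp/cup × 255 g/cup ≈ 47.2 g
white rice: 120 g × 10/9 ÷ 28.35 g/oz ≈ 4.7 oz

water: 0.1 L; soy sauce: 47.2 g; white rice: 4.7 oz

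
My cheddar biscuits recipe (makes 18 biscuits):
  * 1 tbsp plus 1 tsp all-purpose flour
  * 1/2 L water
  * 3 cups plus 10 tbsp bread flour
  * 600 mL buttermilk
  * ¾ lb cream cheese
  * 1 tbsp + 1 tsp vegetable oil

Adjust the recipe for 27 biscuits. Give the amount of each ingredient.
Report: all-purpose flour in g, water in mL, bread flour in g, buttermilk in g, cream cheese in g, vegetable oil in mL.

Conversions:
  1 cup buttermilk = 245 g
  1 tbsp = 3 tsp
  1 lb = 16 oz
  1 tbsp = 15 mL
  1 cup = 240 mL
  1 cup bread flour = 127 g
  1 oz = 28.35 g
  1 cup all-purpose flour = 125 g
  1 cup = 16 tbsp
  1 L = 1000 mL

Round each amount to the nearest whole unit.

Scaling factor: 27/18 = 3/2 = 1.5.
all-purpose flour: (1 tbsp + 1 tsp = 4/3 tbsp) × 3/2 ÷ 16 tbsp/cup × 125 g/cup ≈ 16 g
water: 0.5 L × 3/2 × 1000 mL/L = 750 mL
bread flour: (3 cup + 10 tbsp = 3.625 cup) × 3/2 × 127 g/cup ≈ 691 g
buttermilk: 600 mL × 3/2 ÷ 240 mL/cup × 245 g/cup ≈ 919 g
cream cheese: 0.75 lb × 3/2 × 16 oz/lb × 28.35 g/oz ≈ 510 g
vegetable oil: (1 tbsp + 1 tsp = 4/3 tbsp) × 3/2 × 15 mL/tbsp = 30 mL

all-purpose flour: 16 g; water: 750 mL; bread flour: 691 g; buttermilk: 919 g; cream cheese: 510 g; vegetable oil: 30 mL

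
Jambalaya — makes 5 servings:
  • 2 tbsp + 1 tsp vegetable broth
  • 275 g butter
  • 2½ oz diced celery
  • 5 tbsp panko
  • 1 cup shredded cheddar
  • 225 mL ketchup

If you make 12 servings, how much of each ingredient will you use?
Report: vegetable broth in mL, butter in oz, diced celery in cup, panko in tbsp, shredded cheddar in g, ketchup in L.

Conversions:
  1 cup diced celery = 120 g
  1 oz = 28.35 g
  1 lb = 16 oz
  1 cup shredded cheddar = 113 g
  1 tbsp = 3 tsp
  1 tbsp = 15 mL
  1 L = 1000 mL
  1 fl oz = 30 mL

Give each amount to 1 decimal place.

Scaling factor: 12/5 = 2.4.
vegetable broth: (2 tbsp + 1 tsp = 7/3 tbsp) × 12/5 × 15 mL/tbsp = 84.0 mL
butter: 275 g × 12/5 ÷ 28.35 g/oz ≈ 23.3 oz
diced celery: 2.5 oz × 12/5 × 28.35 g/oz ÷ 120 g/cup ≈ 1.4 cup
panko: 5 tbsp × 12/5 = 12.0 tbsp
shredded cheddar: 1 cup × 12/5 × 113 g/cup = 271.2 g
ketchup: 225 mL × 12/5 ÷ 1000 mL/L ≈ 0.5 L

vegetable broth: 84.0 mL; butter: 23.3 oz; diced celery: 1.4 cup; panko: 12.0 tbsp; shredded cheddar: 271.2 g; ketchup: 0.5 L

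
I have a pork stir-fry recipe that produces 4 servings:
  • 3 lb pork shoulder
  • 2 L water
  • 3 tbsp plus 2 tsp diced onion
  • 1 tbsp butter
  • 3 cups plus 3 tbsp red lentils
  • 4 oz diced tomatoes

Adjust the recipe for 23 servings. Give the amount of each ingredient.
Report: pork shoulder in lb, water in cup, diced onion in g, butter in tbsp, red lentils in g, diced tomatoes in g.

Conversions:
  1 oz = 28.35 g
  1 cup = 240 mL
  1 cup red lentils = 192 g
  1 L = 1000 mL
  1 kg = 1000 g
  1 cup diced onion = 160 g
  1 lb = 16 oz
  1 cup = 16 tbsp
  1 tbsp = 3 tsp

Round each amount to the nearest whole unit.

Scaling factor: 23/4 = 5.75.
pork shoulder: 3 lb × 23/4 ≈ 17 lb
water: 2 L × 23/4 × 1000 mL/L ÷ 240 mL/cup ≈ 48 cup
diced onion: (3 tbsp + 2 tsp = 11/3 tbsp) × 23/4 ÷ 16 tbsp/cup × 160 g/cup ≈ 211 g
butter: 1 tbsp × 23/4 ≈ 6 tbsp
red lentils: (3 cup + 3 tbsp = 3.1875 cup) × 23/4 × 192 g/cup = 3519 g
diced tomatoes: 4 oz × 23/4 × 28.35 g/oz ≈ 652 g

pork shoulder: 17 lb; water: 48 cup; diced onion: 211 g; butter: 6 tbsp; red lentils: 3519 g; diced tomatoes: 652 g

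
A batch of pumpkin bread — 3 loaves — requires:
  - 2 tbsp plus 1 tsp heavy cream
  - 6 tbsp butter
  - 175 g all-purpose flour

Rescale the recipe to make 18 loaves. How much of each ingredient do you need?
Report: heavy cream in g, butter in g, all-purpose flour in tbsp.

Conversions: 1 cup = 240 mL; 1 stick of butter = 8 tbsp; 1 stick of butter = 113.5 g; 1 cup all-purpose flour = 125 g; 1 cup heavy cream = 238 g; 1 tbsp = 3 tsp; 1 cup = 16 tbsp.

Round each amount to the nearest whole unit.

heavy cream: 208 g; butter: 511 g; all-purpose flour: 134 tbsp

Scaling factor: 18/3 = 6.
heavy cream: (2 tbsp + 1 tsp = 7/3 tbsp) × 6 ÷ 16 tbsp/cup × 238 g/cup ≈ 208 g
butter: 6 tbsp × 6 ÷ 8 tbsp/stick × 113.5 g/stick ≈ 511 g
all-purpose flour: 175 g × 6 ÷ 125 g/cup × 16 tbsp/cup ≈ 134 tbsp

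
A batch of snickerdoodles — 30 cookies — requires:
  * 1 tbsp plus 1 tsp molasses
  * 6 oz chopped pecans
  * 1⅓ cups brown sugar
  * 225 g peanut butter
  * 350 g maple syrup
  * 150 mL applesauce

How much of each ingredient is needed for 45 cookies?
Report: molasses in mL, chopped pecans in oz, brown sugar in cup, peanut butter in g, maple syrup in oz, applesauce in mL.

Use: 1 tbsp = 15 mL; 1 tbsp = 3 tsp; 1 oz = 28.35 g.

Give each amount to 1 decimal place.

Scaling factor: 45/30 = 3/2 = 1.5.
molasses: (1 tbsp + 1 tsp = 4/3 tbsp) × 3/2 × 15 mL/tbsp = 30.0 mL
chopped pecans: 6 oz × 3/2 = 9.0 oz
brown sugar: 4/3 cup × 3/2 = 2.0 cup
peanut butter: 225 g × 3/2 = 337.5 g
maple syrup: 350 g × 3/2 ÷ 28.35 g/oz ≈ 18.5 oz
applesauce: 150 mL × 3/2 = 225.0 mL

molasses: 30.0 mL; chopped pecans: 9.0 oz; brown sugar: 2.0 cup; peanut butter: 337.5 g; maple syrup: 18.5 oz; applesauce: 225.0 mL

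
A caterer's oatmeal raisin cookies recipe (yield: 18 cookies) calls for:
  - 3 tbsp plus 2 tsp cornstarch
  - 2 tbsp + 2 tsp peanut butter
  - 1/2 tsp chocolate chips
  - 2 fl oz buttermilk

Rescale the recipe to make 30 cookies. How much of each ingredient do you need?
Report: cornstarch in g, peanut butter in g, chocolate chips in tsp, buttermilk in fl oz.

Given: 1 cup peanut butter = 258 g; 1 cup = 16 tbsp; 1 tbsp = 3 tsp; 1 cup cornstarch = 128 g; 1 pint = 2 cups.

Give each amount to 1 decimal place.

cornstarch: 48.9 g; peanut butter: 71.7 g; chocolate chips: 0.8 tsp; buttermilk: 3.3 fl oz

Scaling factor: 30/18 = 5/3.
cornstarch: (3 tbsp + 2 tsp = 11/3 tbsp) × 5/3 ÷ 16 tbsp/cup × 128 g/cup ≈ 48.9 g
peanut butter: (2 tbsp + 2 tsp = 8/3 tbsp) × 5/3 ÷ 16 tbsp/cup × 258 g/cup ≈ 71.7 g
chocolate chips: 0.5 tsp × 5/3 ≈ 0.8 tsp
buttermilk: 2 fl oz × 5/3 ≈ 3.3 fl oz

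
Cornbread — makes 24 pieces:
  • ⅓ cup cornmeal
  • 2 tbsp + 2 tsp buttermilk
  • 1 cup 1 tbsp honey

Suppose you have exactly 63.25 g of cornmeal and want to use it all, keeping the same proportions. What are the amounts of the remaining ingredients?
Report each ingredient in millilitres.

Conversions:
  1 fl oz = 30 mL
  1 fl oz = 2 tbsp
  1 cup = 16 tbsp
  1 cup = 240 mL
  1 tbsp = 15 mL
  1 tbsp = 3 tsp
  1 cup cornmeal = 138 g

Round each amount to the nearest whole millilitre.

The original recipe has 46 g of cornmeal, so the scaling factor is 63.25 ÷ 46 = 11/8 = 1.375.
buttermilk: (2 tbsp + 2 tsp = 8/3 tbsp) × 11/8 × 15 mL/tbsp = 55 mL
honey: (1 cup + 1 tbsp = 1.0625 cup) × 11/8 × 240 mL/cup ≈ 351 mL

buttermilk: 55 mL; honey: 351 mL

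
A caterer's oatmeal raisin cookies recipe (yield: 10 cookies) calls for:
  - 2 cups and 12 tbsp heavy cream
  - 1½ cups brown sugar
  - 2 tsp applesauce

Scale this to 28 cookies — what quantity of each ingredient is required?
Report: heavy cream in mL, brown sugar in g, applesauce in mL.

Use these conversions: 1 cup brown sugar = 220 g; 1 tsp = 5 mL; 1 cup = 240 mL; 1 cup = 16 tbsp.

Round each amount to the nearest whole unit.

heavy cream: 1848 mL; brown sugar: 924 g; applesauce: 28 mL

Scaling factor: 28/10 = 14/5 = 2.8.
heavy cream: (2 cup + 12 tbsp = 2.75 cup) × 14/5 × 240 mL/cup = 1848 mL
brown sugar: 1.5 cup × 14/5 × 220 g/cup = 924 g
applesauce: 2 tsp × 14/5 × 5 mL/tsp = 28 mL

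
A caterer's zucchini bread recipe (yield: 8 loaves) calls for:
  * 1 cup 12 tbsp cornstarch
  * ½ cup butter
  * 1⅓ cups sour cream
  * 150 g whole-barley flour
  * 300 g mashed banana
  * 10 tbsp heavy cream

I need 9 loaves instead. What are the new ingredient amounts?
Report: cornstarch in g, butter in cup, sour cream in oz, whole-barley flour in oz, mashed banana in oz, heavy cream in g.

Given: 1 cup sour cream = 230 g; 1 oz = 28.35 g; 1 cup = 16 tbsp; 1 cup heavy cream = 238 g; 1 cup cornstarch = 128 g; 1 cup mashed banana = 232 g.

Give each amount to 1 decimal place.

Scaling factor: 9/8 = 1.125.
cornstarch: (1 cup + 12 tbsp = 1.75 cup) × 9/8 × 128 g/cup = 252.0 g
butter: 0.5 cup × 9/8 ≈ 0.6 cup
sour cream: 4/3 cup × 9/8 × 230 g/cup ÷ 28.35 g/oz ≈ 12.2 oz
whole-barley flour: 150 g × 9/8 ÷ 28.35 g/oz ≈ 6.0 oz
mashed banana: 300 g × 9/8 ÷ 28.35 g/oz ≈ 11.9 oz
heavy cream: 10 tbsp × 9/8 ÷ 16 tbsp/cup × 238 g/cup ≈ 167.3 g

cornstarch: 252.0 g; butter: 0.6 cup; sour cream: 12.2 oz; whole-barley flour: 6.0 oz; mashed banana: 11.9 oz; heavy cream: 167.3 g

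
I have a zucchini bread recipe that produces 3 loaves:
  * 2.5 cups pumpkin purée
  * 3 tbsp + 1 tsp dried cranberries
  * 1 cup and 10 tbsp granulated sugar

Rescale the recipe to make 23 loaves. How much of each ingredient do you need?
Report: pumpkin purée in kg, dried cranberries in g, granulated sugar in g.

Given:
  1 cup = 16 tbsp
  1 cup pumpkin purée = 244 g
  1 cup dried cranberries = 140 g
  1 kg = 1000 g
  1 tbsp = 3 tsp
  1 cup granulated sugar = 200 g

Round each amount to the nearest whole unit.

pumpkin purée: 5 kg; dried cranberries: 224 g; granulated sugar: 2492 g

Scaling factor: 23/3.
pumpkin purée: 2.5 cup × 23/3 × 244 g/cup ÷ 1000 g/kg ≈ 5 kg
dried cranberries: (3 tbsp + 1 tsp = 10/3 tbsp) × 23/3 ÷ 16 tbsp/cup × 140 g/cup ≈ 224 g
granulated sugar: (1 cup + 10 tbsp = 1.625 cup) × 23/3 × 200 g/cup ≈ 2492 g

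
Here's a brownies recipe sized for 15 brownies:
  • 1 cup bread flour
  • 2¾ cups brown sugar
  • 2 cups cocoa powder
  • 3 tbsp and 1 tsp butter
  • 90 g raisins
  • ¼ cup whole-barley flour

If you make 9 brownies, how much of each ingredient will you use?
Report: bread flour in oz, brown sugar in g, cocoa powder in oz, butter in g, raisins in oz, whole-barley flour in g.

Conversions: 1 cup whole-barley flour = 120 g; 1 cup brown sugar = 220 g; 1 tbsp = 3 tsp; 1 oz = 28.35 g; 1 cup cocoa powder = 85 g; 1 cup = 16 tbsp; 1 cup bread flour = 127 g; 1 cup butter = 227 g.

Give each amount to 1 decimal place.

Scaling factor: 9/15 = 3/5 = 0.6.
bread flour: 1 cup × 3/5 × 127 g/cup ÷ 28.35 g/oz ≈ 2.7 oz
brown sugar: 2.75 cup × 3/5 × 220 g/cup = 363.0 g
cocoa powder: 2 cup × 3/5 × 85 g/cup ÷ 28.35 g/oz ≈ 3.6 oz
butter: (3 tbsp + 1 tsp = 10/3 tbsp) × 3/5 ÷ 16 tbsp/cup × 227 g/cup ≈ 28.4 g
raisins: 90 g × 3/5 ÷ 28.35 g/oz ≈ 1.9 oz
whole-barley flour: 0.25 cup × 3/5 × 120 g/cup = 18.0 g

bread flour: 2.7 oz; brown sugar: 363.0 g; cocoa powder: 3.6 oz; butter: 28.4 g; raisins: 1.9 oz; whole-barley flour: 18.0 g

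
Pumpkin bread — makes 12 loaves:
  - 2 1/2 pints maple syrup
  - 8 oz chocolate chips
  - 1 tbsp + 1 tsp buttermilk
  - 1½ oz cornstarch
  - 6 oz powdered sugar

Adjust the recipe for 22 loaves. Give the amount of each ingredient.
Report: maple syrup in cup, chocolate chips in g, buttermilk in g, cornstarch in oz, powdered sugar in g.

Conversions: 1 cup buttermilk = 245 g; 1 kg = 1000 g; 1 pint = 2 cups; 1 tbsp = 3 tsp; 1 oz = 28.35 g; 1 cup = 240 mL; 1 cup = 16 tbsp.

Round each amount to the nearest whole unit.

Scaling factor: 22/12 = 11/6.
maple syrup: 2.5 pint × 11/6 × 2 cup/pint ≈ 9 cup
chocolate chips: 8 oz × 11/6 × 28.35 g/oz ≈ 416 g
buttermilk: (1 tbsp + 1 tsp = 4/3 tbsp) × 11/6 ÷ 16 tbsp/cup × 245 g/cup ≈ 37 g
cornstarch: 1.5 oz × 11/6 ≈ 3 oz
powdered sugar: 6 oz × 11/6 × 28.35 g/oz ≈ 312 g

maple syrup: 9 cup; chocolate chips: 416 g; buttermilk: 37 g; cornstarch: 3 oz; powdered sugar: 312 g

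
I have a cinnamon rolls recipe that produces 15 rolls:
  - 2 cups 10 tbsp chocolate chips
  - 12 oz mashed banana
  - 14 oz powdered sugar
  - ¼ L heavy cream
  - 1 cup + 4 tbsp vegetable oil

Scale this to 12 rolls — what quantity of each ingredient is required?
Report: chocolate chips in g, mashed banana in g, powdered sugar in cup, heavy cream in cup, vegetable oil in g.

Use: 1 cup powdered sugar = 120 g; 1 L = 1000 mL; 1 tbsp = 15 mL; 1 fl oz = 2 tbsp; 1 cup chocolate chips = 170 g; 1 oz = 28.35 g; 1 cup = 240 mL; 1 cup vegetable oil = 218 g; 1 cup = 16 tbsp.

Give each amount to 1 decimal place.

chocolate chips: 357.0 g; mashed banana: 272.2 g; powdered sugar: 2.6 cup; heavy cream: 0.8 cup; vegetable oil: 218.0 g

Scaling factor: 12/15 = 4/5 = 0.8.
chocolate chips: (2 cup + 10 tbsp = 2.625 cup) × 4/5 × 170 g/cup = 357.0 g
mashed banana: 12 oz × 4/5 × 28.35 g/oz ≈ 272.2 g
powdered sugar: 14 oz × 4/5 × 28.35 g/oz ÷ 120 g/cup ≈ 2.6 cup
heavy cream: 0.25 L × 4/5 × 1000 mL/L ÷ 240 mL/cup ≈ 0.8 cup
vegetable oil: (1 cup + 4 tbsp = 1.25 cup) × 4/5 × 218 g/cup = 218.0 g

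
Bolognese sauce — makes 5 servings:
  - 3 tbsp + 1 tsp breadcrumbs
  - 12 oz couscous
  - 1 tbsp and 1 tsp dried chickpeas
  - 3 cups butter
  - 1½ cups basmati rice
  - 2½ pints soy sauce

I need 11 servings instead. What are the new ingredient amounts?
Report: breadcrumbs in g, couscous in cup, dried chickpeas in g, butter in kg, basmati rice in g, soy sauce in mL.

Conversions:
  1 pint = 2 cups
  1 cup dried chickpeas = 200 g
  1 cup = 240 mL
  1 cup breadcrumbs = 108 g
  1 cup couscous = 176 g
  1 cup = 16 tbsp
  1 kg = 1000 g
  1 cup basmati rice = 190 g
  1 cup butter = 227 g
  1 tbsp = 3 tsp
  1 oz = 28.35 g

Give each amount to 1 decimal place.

breadcrumbs: 49.5 g; couscous: 4.3 cup; dried chickpeas: 36.7 g; butter: 1.5 kg; basmati rice: 627.0 g; soy sauce: 2640.0 mL

Scaling factor: 11/5 = 2.2.
breadcrumbs: (3 tbsp + 1 tsp = 10/3 tbsp) × 11/5 ÷ 16 tbsp/cup × 108 g/cup = 49.5 g
couscous: 12 oz × 11/5 × 28.35 g/oz ÷ 176 g/cup ≈ 4.3 cup
dried chickpeas: (1 tbsp + 1 tsp = 4/3 tbsp) × 11/5 ÷ 16 tbsp/cup × 200 g/cup ≈ 36.7 g
butter: 3 cup × 11/5 × 227 g/cup ÷ 1000 g/kg ≈ 1.5 kg
basmati rice: 1.5 cup × 11/5 × 190 g/cup = 627.0 g
soy sauce: 2.5 pint × 11/5 × 2 cup/pint × 240 mL/cup = 2640.0 mL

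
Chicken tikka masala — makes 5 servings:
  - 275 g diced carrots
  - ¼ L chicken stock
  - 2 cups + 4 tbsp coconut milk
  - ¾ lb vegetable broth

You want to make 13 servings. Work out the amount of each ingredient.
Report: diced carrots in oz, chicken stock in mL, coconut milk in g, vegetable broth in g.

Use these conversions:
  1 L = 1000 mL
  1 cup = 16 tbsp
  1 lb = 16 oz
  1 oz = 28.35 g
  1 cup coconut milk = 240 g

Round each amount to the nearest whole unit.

Scaling factor: 13/5 = 2.6.
diced carrots: 275 g × 13/5 ÷ 28.35 g/oz ≈ 25 oz
chicken stock: 0.25 L × 13/5 × 1000 mL/L = 650 mL
coconut milk: (2 cup + 4 tbsp = 2.25 cup) × 13/5 × 240 g/cup = 1404 g
vegetable broth: 0.75 lb × 13/5 × 16 oz/lb × 28.35 g/oz ≈ 885 g

diced carrots: 25 oz; chicken stock: 650 mL; coconut milk: 1404 g; vegetable broth: 885 g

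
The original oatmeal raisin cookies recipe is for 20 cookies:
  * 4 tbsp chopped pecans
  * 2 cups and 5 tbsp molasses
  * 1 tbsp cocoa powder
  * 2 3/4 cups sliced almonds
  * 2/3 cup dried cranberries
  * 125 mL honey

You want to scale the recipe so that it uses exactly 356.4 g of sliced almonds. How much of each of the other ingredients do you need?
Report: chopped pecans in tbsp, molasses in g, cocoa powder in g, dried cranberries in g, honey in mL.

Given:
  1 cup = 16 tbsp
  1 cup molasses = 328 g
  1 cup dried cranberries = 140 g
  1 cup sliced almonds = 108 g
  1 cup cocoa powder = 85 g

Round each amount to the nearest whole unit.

The original recipe has 297 g of sliced almonds, so the scaling factor is 356.4 ÷ 297 = 6/5 = 1.2.
chopped pecans: 4 tbsp × 6/5 ≈ 5 tbsp
molasses: (2 cup + 5 tbsp = 2.3125 cup) × 6/5 × 328 g/cup ≈ 910 g
cocoa powder: 1 tbsp × 6/5 ÷ 16 tbsp/cup × 85 g/cup ≈ 6 g
dried cranberries: 2/3 cup × 6/5 × 140 g/cup = 112 g
honey: 125 mL × 6/5 = 150 mL

chopped pecans: 5 tbsp; molasses: 910 g; cocoa powder: 6 g; dried cranberries: 112 g; honey: 150 mL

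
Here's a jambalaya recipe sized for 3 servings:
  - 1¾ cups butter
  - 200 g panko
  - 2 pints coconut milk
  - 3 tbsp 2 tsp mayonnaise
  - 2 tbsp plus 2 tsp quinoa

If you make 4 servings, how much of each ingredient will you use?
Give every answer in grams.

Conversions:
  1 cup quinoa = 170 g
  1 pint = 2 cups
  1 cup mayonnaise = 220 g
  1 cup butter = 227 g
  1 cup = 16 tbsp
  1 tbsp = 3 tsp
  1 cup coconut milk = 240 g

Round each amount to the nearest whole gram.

Scaling factor: 4/3.
butter: 1.75 cup × 4/3 × 227 g/cup ≈ 530 g
panko: 200 g × 4/3 ≈ 267 g
coconut milk: 2 pint × 4/3 × 2 cup/pint × 240 g/cup = 1280 g
mayonnaise: (3 tbsp + 2 tsp = 11/3 tbsp) × 4/3 ÷ 16 tbsp/cup × 220 g/cup ≈ 67 g
quinoa: (2 tbsp + 2 tsp = 8/3 tbsp) × 4/3 ÷ 16 tbsp/cup × 170 g/cup ≈ 38 g

butter: 530 g; panko: 267 g; coconut milk: 1280 g; mayonnaise: 67 g; quinoa: 38 g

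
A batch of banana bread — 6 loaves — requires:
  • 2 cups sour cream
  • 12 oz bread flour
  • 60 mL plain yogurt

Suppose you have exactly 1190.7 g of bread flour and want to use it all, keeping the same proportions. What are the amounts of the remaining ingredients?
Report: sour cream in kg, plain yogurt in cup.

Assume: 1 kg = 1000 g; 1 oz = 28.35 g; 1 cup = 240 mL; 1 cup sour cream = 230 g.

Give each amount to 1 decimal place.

sour cream: 1.6 kg; plain yogurt: 0.9 cup

The original recipe has 340.2 g of bread flour, so the scaling factor is 1190.7 ÷ 340.2 = 7/2 = 3.5.
sour cream: 2 cup × 7/2 × 230 g/cup ÷ 1000 g/kg ≈ 1.6 kg
plain yogurt: 60 mL × 7/2 ÷ 240 mL/cup ≈ 0.9 cup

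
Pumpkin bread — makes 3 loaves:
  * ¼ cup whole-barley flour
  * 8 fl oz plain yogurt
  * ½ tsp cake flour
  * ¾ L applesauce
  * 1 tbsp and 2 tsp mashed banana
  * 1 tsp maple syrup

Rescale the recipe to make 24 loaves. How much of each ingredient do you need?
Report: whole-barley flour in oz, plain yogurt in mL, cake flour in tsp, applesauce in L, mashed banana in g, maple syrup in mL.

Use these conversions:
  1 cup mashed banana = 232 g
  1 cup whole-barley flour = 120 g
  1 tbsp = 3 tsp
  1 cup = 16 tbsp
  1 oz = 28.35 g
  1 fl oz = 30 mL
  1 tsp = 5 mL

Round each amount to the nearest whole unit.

whole-barley flour: 8 oz; plain yogurt: 1920 mL; cake flour: 4 tsp; applesauce: 6 L; mashed banana: 193 g; maple syrup: 40 mL

Scaling factor: 24/3 = 8.
whole-barley flour: 0.25 cup × 8 × 120 g/cup ÷ 28.35 g/oz ≈ 8 oz
plain yogurt: 8 fl oz × 8 × 30 mL/fl oz = 1920 mL
cake flour: 0.5 tsp × 8 = 4 tsp
applesauce: 0.75 L × 8 = 6 L
mashed banana: (1 tbsp + 2 tsp = 5/3 tbsp) × 8 ÷ 16 tbsp/cup × 232 g/cup ≈ 193 g
maple syrup: 1 tsp × 8 × 5 mL/tsp = 40 mL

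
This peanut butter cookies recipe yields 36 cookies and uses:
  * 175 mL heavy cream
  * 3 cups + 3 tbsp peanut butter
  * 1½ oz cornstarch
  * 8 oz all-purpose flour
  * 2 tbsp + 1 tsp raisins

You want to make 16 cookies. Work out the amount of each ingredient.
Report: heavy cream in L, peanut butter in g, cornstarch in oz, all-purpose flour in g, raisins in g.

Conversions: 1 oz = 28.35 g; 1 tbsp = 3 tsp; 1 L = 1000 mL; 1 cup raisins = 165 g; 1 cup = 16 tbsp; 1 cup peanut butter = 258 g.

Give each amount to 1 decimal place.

heavy cream: 0.1 L; peanut butter: 365.5 g; cornstarch: 0.7 oz; all-purpose flour: 100.8 g; raisins: 10.7 g

Scaling factor: 16/36 = 4/9.
heavy cream: 175 mL × 4/9 ÷ 1000 mL/L ≈ 0.1 L
peanut butter: (3 cup + 3 tbsp = 3.1875 cup) × 4/9 × 258 g/cup = 365.5 g
cornstarch: 1.5 oz × 4/9 ≈ 0.7 oz
all-purpose flour: 8 oz × 4/9 × 28.35 g/oz = 100.8 g
raisins: (2 tbsp + 1 tsp = 7/3 tbsp) × 4/9 ÷ 16 tbsp/cup × 165 g/cup ≈ 10.7 g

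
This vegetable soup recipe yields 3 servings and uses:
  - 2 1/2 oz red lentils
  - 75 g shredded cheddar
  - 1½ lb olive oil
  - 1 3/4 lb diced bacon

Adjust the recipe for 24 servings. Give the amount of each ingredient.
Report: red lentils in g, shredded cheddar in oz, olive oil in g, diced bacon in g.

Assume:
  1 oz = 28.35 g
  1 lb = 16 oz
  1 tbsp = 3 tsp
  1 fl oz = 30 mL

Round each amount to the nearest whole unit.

red lentils: 567 g; shredded cheddar: 21 oz; olive oil: 5443 g; diced bacon: 6350 g

Scaling factor: 24/3 = 8.
red lentils: 2.5 oz × 8 × 28.35 g/oz = 567 g
shredded cheddar: 75 g × 8 ÷ 28.35 g/oz ≈ 21 oz
olive oil: 1.5 lb × 8 × 16 oz/lb × 28.35 g/oz ≈ 5443 g
diced bacon: 1.75 lb × 8 × 16 oz/lb × 28.35 g/oz ≈ 6350 g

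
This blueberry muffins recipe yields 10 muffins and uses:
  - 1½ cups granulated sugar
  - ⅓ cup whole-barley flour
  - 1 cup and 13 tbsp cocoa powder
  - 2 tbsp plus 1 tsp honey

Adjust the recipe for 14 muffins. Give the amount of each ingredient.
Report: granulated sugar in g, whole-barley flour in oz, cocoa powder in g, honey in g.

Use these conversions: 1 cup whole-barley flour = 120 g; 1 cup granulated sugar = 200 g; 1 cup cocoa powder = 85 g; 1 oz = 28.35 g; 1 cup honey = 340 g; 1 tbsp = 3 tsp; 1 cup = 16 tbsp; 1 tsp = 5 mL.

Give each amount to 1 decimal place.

Scaling factor: 14/10 = 7/5 = 1.4.
granulated sugar: 1.5 cup × 7/5 × 200 g/cup = 420.0 g
whole-barley flour: 1/3 cup × 7/5 × 120 g/cup ÷ 28.35 g/oz ≈ 2.0 oz
cocoa powder: (1 cup + 13 tbsp = 1.8125 cup) × 7/5 × 85 g/cup ≈ 215.7 g
honey: (2 tbsp + 1 tsp = 7/3 tbsp) × 7/5 ÷ 16 tbsp/cup × 340 g/cup ≈ 69.4 g

granulated sugar: 420.0 g; whole-barley flour: 2.0 oz; cocoa powder: 215.7 g; honey: 69.4 g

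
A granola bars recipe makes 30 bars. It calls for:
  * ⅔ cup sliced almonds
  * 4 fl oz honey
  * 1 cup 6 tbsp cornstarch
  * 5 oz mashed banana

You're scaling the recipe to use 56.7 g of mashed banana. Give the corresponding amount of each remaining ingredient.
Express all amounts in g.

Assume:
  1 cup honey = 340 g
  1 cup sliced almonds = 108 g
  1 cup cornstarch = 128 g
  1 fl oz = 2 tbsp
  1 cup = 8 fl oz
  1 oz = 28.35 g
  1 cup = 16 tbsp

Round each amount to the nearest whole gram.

The original recipe has 141.75 g of mashed banana, so the scaling factor is 56.7 ÷ 141.75 = 2/5 = 0.4.
sliced almonds: 2/3 cup × 2/5 × 108 g/cup ≈ 29 g
honey: 4 fl oz × 2/5 ÷ 8 fl oz/cup × 340 g/cup = 68 g
cornstarch: (1 cup + 6 tbsp = 1.375 cup) × 2/5 × 128 g/cup ≈ 70 g

sliced almonds: 29 g; honey: 68 g; cornstarch: 70 g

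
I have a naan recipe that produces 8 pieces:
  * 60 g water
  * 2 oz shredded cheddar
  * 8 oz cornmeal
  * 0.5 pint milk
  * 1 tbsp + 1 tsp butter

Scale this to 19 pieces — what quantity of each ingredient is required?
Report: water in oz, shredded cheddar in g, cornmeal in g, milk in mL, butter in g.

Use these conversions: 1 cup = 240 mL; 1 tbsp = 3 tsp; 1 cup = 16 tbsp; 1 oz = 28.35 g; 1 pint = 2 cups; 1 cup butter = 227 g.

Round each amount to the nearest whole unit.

water: 5 oz; shredded cheddar: 135 g; cornmeal: 539 g; milk: 570 mL; butter: 45 g

Scaling factor: 19/8 = 2.375.
water: 60 g × 19/8 ÷ 28.35 g/oz ≈ 5 oz
shredded cheddar: 2 oz × 19/8 × 28.35 g/oz ≈ 135 g
cornmeal: 8 oz × 19/8 × 28.35 g/oz ≈ 539 g
milk: 0.5 pint × 19/8 × 2 cup/pint × 240 mL/cup = 570 mL
butter: (1 tbsp + 1 tsp = 4/3 tbsp) × 19/8 ÷ 16 tbsp/cup × 227 g/cup ≈ 45 g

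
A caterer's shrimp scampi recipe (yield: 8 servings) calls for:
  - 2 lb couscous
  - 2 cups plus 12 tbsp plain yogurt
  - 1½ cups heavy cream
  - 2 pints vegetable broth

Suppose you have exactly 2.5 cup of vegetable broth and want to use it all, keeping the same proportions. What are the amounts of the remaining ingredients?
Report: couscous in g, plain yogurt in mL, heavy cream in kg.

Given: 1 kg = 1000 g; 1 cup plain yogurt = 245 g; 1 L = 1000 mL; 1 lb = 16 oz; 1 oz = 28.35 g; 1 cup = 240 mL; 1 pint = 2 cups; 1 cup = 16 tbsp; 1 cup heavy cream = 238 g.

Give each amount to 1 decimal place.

The original recipe has 4 cup of vegetable broth, so the scaling factor is 2.5 ÷ 4 = 5/8 = 0.625.
couscous: 2 lb × 5/8 × 16 oz/lb × 28.35 g/oz = 567.0 g
plain yogurt: (2 cup + 12 tbsp = 2.75 cup) × 5/8 × 240 mL/cup = 412.5 mL
heavy cream: 1.5 cup × 5/8 × 238 g/cup ÷ 1000 g/kg ≈ 0.2 kg

couscous: 567.0 g; plain yogurt: 412.5 mL; heavy cream: 0.2 kg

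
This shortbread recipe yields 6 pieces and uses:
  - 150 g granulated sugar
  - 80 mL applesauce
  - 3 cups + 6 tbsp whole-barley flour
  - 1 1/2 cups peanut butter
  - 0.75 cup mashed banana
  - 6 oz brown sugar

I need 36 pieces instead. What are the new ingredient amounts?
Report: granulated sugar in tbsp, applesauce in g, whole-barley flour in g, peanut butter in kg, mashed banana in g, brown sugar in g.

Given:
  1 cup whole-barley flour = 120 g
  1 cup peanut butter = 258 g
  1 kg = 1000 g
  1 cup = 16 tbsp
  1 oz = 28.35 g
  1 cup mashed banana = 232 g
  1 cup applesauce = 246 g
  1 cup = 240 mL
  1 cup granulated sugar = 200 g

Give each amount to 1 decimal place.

Scaling factor: 36/6 = 6.
granulated sugar: 150 g × 6 ÷ 200 g/cup × 16 tbsp/cup = 72.0 tbsp
applesauce: 80 mL × 6 ÷ 240 mL/cup × 246 g/cup = 492.0 g
whole-barley flour: (3 cup + 6 tbsp = 3.375 cup) × 6 × 120 g/cup = 2430.0 g
peanut butter: 1.5 cup × 6 × 258 g/cup ÷ 1000 g/kg ≈ 2.3 kg
mashed banana: 0.75 cup × 6 × 232 g/cup = 1044.0 g
brown sugar: 6 oz × 6 × 28.35 g/oz = 1020.6 g

granulated sugar: 72.0 tbsp; applesauce: 492.0 g; whole-barley flour: 2430.0 g; peanut butter: 2.3 kg; mashed banana: 1044.0 g; brown sugar: 1020.6 g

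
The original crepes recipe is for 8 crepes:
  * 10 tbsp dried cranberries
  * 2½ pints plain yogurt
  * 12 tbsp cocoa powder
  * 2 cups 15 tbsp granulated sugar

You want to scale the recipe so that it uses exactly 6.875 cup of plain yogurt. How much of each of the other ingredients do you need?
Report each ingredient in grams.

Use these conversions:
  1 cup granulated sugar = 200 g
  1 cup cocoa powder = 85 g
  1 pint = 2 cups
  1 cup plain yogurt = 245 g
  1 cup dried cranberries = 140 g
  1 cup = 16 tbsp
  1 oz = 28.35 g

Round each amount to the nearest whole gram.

dried cranberries: 120 g; cocoa powder: 88 g; granulated sugar: 808 g

The original recipe has 5 cup of plain yogurt, so the scaling factor is 6.875 ÷ 5 = 11/8 = 1.375.
dried cranberries: 10 tbsp × 11/8 ÷ 16 tbsp/cup × 140 g/cup ≈ 120 g
cocoa powder: 12 tbsp × 11/8 ÷ 16 tbsp/cup × 85 g/cup ≈ 88 g
granulated sugar: (2 cup + 15 tbsp = 2.9375 cup) × 11/8 × 200 g/cup ≈ 808 g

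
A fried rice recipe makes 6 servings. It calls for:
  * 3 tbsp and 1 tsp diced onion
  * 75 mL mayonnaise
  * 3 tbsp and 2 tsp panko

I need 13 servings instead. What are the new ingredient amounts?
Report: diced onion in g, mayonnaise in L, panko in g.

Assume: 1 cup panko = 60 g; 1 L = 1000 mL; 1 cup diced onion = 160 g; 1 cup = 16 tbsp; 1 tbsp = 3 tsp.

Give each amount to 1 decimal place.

diced onion: 72.2 g; mayonnaise: 0.2 L; panko: 29.8 g

Scaling factor: 13/6.
diced onion: (3 tbsp + 1 tsp = 10/3 tbsp) × 13/6 ÷ 16 tbsp/cup × 160 g/cup ≈ 72.2 g
mayonnaise: 75 mL × 13/6 ÷ 1000 mL/L ≈ 0.2 L
panko: (3 tbsp + 2 tsp = 11/3 tbsp) × 13/6 ÷ 16 tbsp/cup × 60 g/cup ≈ 29.8 g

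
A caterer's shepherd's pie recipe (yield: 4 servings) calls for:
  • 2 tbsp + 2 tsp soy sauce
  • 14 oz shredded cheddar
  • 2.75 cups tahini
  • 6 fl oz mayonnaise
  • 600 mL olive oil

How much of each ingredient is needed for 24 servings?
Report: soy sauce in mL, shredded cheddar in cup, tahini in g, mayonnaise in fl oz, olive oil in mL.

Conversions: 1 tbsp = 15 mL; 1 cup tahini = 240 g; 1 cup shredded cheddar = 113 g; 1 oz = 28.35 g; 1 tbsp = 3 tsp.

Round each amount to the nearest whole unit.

Scaling factor: 24/4 = 6.
soy sauce: (2 tbsp + 2 tsp = 8/3 tbsp) × 6 × 15 mL/tbsp = 240 mL
shredded cheddar: 14 oz × 6 × 28.35 g/oz ÷ 113 g/cup ≈ 21 cup
tahini: 2.75 cup × 6 × 240 g/cup = 3960 g
mayonnaise: 6 fl oz × 6 = 36 fl oz
olive oil: 600 mL × 6 = 3600 mL

soy sauce: 240 mL; shredded cheddar: 21 cup; tahini: 3960 g; mayonnaise: 36 fl oz; olive oil: 3600 mL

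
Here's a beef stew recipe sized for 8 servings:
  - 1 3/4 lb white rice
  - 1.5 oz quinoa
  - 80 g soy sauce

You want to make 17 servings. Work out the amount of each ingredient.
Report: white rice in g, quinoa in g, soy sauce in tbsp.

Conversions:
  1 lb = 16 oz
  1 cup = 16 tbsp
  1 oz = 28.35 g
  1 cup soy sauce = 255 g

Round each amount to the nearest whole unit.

white rice: 1687 g; quinoa: 90 g; soy sauce: 11 tbsp

Scaling factor: 17/8 = 2.125.
white rice: 1.75 lb × 17/8 × 16 oz/lb × 28.35 g/oz ≈ 1687 g
quinoa: 1.5 oz × 17/8 × 28.35 g/oz ≈ 90 g
soy sauce: 80 g × 17/8 ÷ 255 g/cup × 16 tbsp/cup ≈ 11 tbsp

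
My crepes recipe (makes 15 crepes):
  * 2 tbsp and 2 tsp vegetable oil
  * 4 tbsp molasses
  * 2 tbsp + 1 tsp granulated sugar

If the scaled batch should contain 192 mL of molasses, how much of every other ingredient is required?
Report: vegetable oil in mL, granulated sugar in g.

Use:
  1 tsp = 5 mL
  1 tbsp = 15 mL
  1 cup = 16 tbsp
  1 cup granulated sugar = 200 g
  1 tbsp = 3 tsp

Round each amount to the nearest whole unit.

vegetable oil: 128 mL; granulated sugar: 93 g

The original recipe has 60 mL of molasses, so the scaling factor is 192 ÷ 60 = 16/5 = 3.2.
vegetable oil: (2 tbsp + 2 tsp = 8/3 tbsp) × 16/5 × 15 mL/tbsp = 128 mL
granulated sugar: (2 tbsp + 1 tsp = 7/3 tbsp) × 16/5 ÷ 16 tbsp/cup × 200 g/cup ≈ 93 g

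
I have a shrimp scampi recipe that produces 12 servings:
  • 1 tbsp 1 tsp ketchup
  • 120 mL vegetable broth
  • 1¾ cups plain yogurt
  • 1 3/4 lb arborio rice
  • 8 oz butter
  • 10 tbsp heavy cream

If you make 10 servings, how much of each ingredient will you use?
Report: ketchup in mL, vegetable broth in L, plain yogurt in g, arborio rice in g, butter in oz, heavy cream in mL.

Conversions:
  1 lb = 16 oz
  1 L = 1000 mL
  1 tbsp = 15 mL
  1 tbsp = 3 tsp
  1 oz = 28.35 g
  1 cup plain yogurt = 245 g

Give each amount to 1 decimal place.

Scaling factor: 10/12 = 5/6.
ketchup: (1 tbsp + 1 tsp = 4/3 tbsp) × 5/6 × 15 mL/tbsp ≈ 16.7 mL
vegetable broth: 120 mL × 5/6 ÷ 1000 mL/L = 0.1 L
plain yogurt: 1.75 cup × 5/6 × 245 g/cup ≈ 357.3 g
arborio rice: 1.75 lb × 5/6 × 16 oz/lb × 28.35 g/oz = 661.5 g
butter: 8 oz × 5/6 ≈ 6.7 oz
heavy cream: 10 tbsp × 5/6 × 15 mL/tbsp = 125.0 mL

ketchup: 16.7 mL; vegetable broth: 0.1 L; plain yogurt: 357.3 g; arborio rice: 661.5 g; butter: 6.7 oz; heavy cream: 125.0 mL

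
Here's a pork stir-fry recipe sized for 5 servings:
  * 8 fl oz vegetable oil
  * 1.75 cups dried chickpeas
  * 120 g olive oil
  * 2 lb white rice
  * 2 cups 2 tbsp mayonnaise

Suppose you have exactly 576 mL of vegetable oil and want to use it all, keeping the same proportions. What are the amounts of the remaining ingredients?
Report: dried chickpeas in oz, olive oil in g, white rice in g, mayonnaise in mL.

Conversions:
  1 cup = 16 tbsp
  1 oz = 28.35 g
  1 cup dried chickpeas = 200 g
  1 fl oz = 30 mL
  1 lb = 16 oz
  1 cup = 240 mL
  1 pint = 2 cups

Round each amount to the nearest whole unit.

dried chickpeas: 30 oz; olive oil: 288 g; white rice: 2177 g; mayonnaise: 1224 mL

The original recipe has 240 mL of vegetable oil, so the scaling factor is 576 ÷ 240 = 12/5 = 2.4.
dried chickpeas: 1.75 cup × 12/5 × 200 g/cup ÷ 28.35 g/oz ≈ 30 oz
olive oil: 120 g × 12/5 = 288 g
white rice: 2 lb × 12/5 × 16 oz/lb × 28.35 g/oz ≈ 2177 g
mayonnaise: (2 cup + 2 tbsp = 2.125 cup) × 12/5 × 240 mL/cup = 1224 mL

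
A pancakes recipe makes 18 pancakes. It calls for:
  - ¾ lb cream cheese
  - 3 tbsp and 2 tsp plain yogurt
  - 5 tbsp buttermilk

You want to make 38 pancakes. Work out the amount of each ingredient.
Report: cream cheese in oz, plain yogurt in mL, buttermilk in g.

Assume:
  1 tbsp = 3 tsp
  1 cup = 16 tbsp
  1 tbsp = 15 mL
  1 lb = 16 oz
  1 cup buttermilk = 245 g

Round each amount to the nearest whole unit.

cream cheese: 25 oz; plain yogurt: 116 mL; buttermilk: 162 g

Scaling factor: 38/18 = 19/9.
cream cheese: 0.75 lb × 19/9 × 16 oz/lb ≈ 25 oz
plain yogurt: (3 tbsp + 2 tsp = 11/3 tbsp) × 19/9 × 15 mL/tbsp ≈ 116 mL
buttermilk: 5 tbsp × 19/9 ÷ 16 tbsp/cup × 245 g/cup ≈ 162 g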